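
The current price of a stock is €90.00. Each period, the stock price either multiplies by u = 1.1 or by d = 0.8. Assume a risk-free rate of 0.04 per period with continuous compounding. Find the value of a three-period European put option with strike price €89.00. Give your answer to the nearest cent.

Risk-neutral probability p = (e^0.04 − 0.8)/(1.1 − 0.8) = 0.2408/0.3000 = 0.8027
Terminal stock prices: S_uuu = 119.8, S_uud = 87.12, S_udd = 63.36, S_ddd = 46.08
Terminal payoffs (K − S): max(-30.79, 0) = 0, max(1.88, 0) = 1.88, max(25.64, 0) = 25.64, max(42.92, 0) = 42.92
Node uu (S = 108.9): V_uu = e^(−0.04)·[0.8027·0.0000 + 0.1973·1.8800] = 0.3564
Node ud (S = 79.2): V_ud = e^(−0.04)·[0.8027·1.8800 + 0.1973·25.6400] = 6.3103
Node dd (S = 57.6): V_dd = e^(−0.04)·[0.8027·25.6400 + 0.1973·42.9200] = 27.9103
Node u (S = 99): V_u = e^(−0.04)·[0.8027·0.3564 + 0.1973·6.3103] = 1.4710
Node d (S = 72): V_d = e^(−0.04)·[0.8027·6.3103 + 0.1973·27.9103] = 10.1574
Node 0 (S = 90): V_0 = e^(−0.04)·[0.8027·1.4710 + 0.1973·10.1574] = 3.0599

€3.06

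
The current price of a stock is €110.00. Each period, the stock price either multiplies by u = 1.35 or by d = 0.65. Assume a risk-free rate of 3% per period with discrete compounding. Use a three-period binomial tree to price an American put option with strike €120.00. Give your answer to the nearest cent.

Risk-neutral probability p = (1 + 0.03 − 0.65)/(1.35 − 0.65) = 0.3800/0.7000 = 0.5429
Terminal stock prices: S_uuu = 270.6, S_uud = 130.3, S_udd = 62.74, S_ddd = 30.21
Terminal payoffs (K − S): max(-150.6, 0) = 0, max(-10.31, 0) = 0, max(57.26, 0) = 57.26, max(89.79, 0) = 89.79
Node uu (S = 200.5): continuation = 1/1.03·[0.5429·0.0000 + 0.4571·0.0000] = 0.0000; exercise value = 0.0000 ≤ continuation, so V_uu = 0.0000
Node ud (S = 96.53): continuation = 1/1.03·[0.5429·0.0000 + 0.4571·57.2587] = 25.4130; exercise value = 23.4750 ≤ continuation, so V_ud = 25.4130
Node dd (S = 46.48): continuation = 1/1.03·[0.5429·57.2587 + 0.4571·89.7912] = 70.0299; exercise value = 73.5250 > continuation, so V_dd = 73.5250 (exercise)
Node u (S = 148.5): continuation = 1/1.03·[0.5429·0.0000 + 0.4571·25.4130] = 11.2790; exercise value = 0.0000 ≤ continuation, so V_u = 11.2790
Node d (S = 71.5): continuation = 1/1.03·[0.5429·25.4130 + 0.4571·73.5250] = 46.0263; exercise value = 48.5000 > continuation, so V_d = 48.5000 (exercise)
Node 0 (S = 110): continuation = 1/1.03·[0.5429·11.2790 + 0.4571·48.5000] = 27.4702; exercise value = 10.0000 ≤ continuation, so V_0 = 27.4702

€27.47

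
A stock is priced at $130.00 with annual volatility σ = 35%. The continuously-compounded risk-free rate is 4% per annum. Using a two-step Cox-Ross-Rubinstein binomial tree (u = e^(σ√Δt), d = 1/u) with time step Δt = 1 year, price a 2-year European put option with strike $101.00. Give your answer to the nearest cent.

$9.43

CRR parameters: u = e^(σ√Δt) = e^(0.35·√1) = 1.4191, d = 1/u = 0.7047
Per-period rate: rΔt = 0.04·1 = 0.04, so R = e^0.04 = 1.0408
Risk-neutral probability p = (e^0.04 − 0.7047)/(1.4191 − 0.7047) = 0.3361/0.7144 = 0.4705
Terminal stock prices: S_uu = 261.8, S_ud = 130, S_dd = 64.56
Terminal payoffs (K − S): max(-160.8, 0) = 0, max(-29, 0) = 0, max(36.44, 0) = 36.44
Node u (S = 184.5): V_u = e^(−0.04)·[0.4705·0.0000 + 0.5295·0.0000] = 0.0000
Node d (S = 91.61): V_d = e^(−0.04)·[0.4705·0.0000 + 0.5295·36.4439] = 18.5401
Node 0 (S = 130): V_0 = e^(−0.04)·[0.4705·0.0000 + 0.5295·18.5401] = 9.4319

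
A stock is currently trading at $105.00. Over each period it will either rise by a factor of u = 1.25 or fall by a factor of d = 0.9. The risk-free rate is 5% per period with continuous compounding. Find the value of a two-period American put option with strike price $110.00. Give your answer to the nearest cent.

$8.37

Risk-neutral probability p = (e^0.05 − 0.9)/(1.25 − 0.9) = 0.1513/0.3500 = 0.4322
Terminal stock prices: S_uu = 164.1, S_ud = 118.1, S_dd = 85.05
Terminal payoffs (K − S): max(-54.06, 0) = 0, max(-8.125, 0) = 0, max(24.95, 0) = 24.95
Node u (S = 131.2): continuation = e^(−0.05)·[0.4322·0.0000 + 0.5678·0.0000] = 0.0000; exercise value = 0.0000 ≤ continuation, so V_u = 0.0000
Node d (S = 94.5): continuation = e^(−0.05)·[0.4322·0.0000 + 0.5678·24.9500] = 13.4756; exercise value = 15.5000 > continuation, so V_d = 15.5000 (exercise)
Node 0 (S = 105): continuation = e^(−0.05)·[0.4322·0.0000 + 0.5678·15.5000] = 8.3716; exercise value = 5.0000 ≤ continuation, so V_0 = 8.3716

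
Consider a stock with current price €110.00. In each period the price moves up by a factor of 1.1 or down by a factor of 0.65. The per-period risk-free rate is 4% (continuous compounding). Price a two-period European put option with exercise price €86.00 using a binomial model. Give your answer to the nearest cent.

Risk-neutral probability p = (e^0.04 − 0.65)/(1.1 − 0.65) = 0.3908/0.4500 = 0.8685
Terminal stock prices: S_uu = 133.1, S_ud = 78.65, S_dd = 46.48
Terminal payoffs (K − S): max(-47.1, 0) = 0, max(7.35, 0) = 7.35, max(39.52, 0) = 39.52
Node u (S = 121): V_u = e^(−0.04)·[0.8685·0.0000 + 0.1315·7.3500] = 0.9289
Node d (S = 71.5): V_d = e^(−0.04)·[0.8685·7.3500 + 0.1315·39.5250] = 11.1279
Node 0 (S = 110): V_0 = e^(−0.04)·[0.8685·0.9289 + 0.1315·11.1279] = 2.1813

€2.18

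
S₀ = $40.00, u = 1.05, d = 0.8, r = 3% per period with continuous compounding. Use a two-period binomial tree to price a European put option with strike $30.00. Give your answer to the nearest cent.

Risk-neutral probability p = (e^0.03 − 0.8)/(1.05 − 0.8) = 0.2305/0.2500 = 0.9218
Terminal stock prices: S_uu = 44.1, S_ud = 33.6, S_dd = 25.6
Terminal payoffs (K − S): max(-14.1, 0) = 0, max(-3.6, 0) = 0, max(4.4, 0) = 4.4
Node u (S = 42): V_u = e^(−0.03)·[0.9218·0.0000 + 0.0782·0.0000] = 0.0000
Node d (S = 32): V_d = e^(−0.03)·[0.9218·0.0000 + 0.0782·4.4000] = 0.3338
Node 0 (S = 40): V_0 = e^(−0.03)·[0.9218·0.0000 + 0.0782·0.3338] = 0.0253

$0.03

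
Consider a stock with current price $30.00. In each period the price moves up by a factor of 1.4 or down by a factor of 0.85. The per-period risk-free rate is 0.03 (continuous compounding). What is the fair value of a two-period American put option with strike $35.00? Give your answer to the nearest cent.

Risk-neutral probability p = (e^0.03 − 0.85)/(1.4 − 0.85) = 0.1805/0.5500 = 0.3281
Terminal stock prices: S_uu = 58.8, S_ud = 35.7, S_dd = 21.67
Terminal payoffs (K − S): max(-23.8, 0) = 0, max(-0.7, 0) = 0, max(13.33, 0) = 13.33
Node u (S = 42): continuation = e^(−0.03)·[0.3281·0.0000 + 0.6719·0.0000] = 0.0000; exercise value = 0.0000 ≤ continuation, so V_u = 0.0000
Node d (S = 25.5): continuation = e^(−0.03)·[0.3281·0.0000 + 0.6719·13.3250] = 8.6885; exercise value = 9.5000 > continuation, so V_d = 9.5000 (exercise)
Node 0 (S = 30): continuation = e^(−0.03)·[0.3281·0.0000 + 0.6719·9.5000] = 6.1944; exercise value = 5.0000 ≤ continuation, so V_0 = 6.1944

$6.19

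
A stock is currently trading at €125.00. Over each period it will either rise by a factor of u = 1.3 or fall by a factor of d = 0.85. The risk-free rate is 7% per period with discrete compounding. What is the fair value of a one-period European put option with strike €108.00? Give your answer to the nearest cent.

€0.84

Risk-neutral probability p = (1 + 0.07 − 0.85)/(1.3 − 0.85) = 0.2200/0.4500 = 0.4889
Terminal stock prices: S_u = 162.5, S_d = 106.2
Terminal payoffs (K − S): max(-54.5, 0) = 0, max(1.75, 0) = 1.75
Node 0 (S = 125): V_0 = 1/1.07·[0.4889·0.0000 + 0.5111·1.7500] = 0.8359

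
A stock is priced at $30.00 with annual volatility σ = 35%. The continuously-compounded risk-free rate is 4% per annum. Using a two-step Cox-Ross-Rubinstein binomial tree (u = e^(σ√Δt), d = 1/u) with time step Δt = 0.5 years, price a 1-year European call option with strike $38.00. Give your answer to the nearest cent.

CRR parameters: u = e^(σ√Δt) = e^(0.35·√0.5) = 1.2808, d = 1/u = 0.7808
Per-period rate: rΔt = 0.04·0.5 = 0.02, so R = e^0.02 = 1.0202
Risk-neutral probability p = (e^0.02 − 0.7808)/(1.2808 − 0.7808) = 0.2394/0.5000 = 0.4788
Terminal stock prices: S_uu = 49.21, S_ud = 30, S_dd = 18.29
Terminal payoffs (S − K): max(11.21, 0) = 11.21, max(-8, 0) = 0, max(-19.71, 0) = 0
Node u (S = 38.42): V_u = e^(−0.02)·[0.4788·11.2137 + 0.5212·0.0000] = 5.2633
Node d (S = 23.42): V_d = e^(−0.02)·[0.4788·0.0000 + 0.5212·0.0000] = 0.0000
Node 0 (S = 30): V_0 = e^(−0.02)·[0.4788·5.2633 + 0.5212·0.0000] = 2.4704

$2.47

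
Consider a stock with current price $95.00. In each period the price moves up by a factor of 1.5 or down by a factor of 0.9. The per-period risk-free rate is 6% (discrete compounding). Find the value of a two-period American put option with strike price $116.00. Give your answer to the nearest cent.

$21.10

Risk-neutral probability p = (1 + 0.06 − 0.9)/(1.5 − 0.9) = 0.1600/0.6000 = 0.2667
Terminal stock prices: S_uu = 213.8, S_ud = 128.2, S_dd = 76.95
Terminal payoffs (K − S): max(-97.75, 0) = 0, max(-12.25, 0) = 0, max(39.05, 0) = 39.05
Node u (S = 142.5): continuation = 1/1.06·[0.2667·0.0000 + 0.7333·0.0000] = 0.0000; exercise value = 0.0000 ≤ continuation, so V_u = 0.0000
Node d (S = 85.5): continuation = 1/1.06·[0.2667·0.0000 + 0.7333·39.0500] = 27.0157; exercise value = 30.5000 > continuation, so V_d = 30.5000 (exercise)
Node 0 (S = 95): continuation = 1/1.06·[0.2667·0.0000 + 0.7333·30.5000] = 21.1006; exercise value = 21.0000 ≤ continuation, so V_0 = 21.1006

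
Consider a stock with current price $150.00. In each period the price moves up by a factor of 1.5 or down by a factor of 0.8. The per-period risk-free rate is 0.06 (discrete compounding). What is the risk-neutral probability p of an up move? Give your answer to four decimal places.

p = 0.3714

Risk-neutral probability p = (1 + 0.06 − 0.8)/(1.5 − 0.8) = 0.2600/0.7000 = 0.3714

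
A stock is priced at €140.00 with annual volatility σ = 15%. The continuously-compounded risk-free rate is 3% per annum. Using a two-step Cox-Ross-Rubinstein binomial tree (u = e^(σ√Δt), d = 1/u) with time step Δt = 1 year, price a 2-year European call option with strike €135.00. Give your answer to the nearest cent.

CRR parameters: u = e^(σ√Δt) = e^(0.15·√1) = 1.1618, d = 1/u = 0.8607
Per-period rate: rΔt = 0.03·1 = 0.03, so R = e^0.03 = 1.0305
Risk-neutral probability p = (e^0.03 − 0.8607)/(1.1618 − 0.8607) = 0.1697/0.3011 = 0.5637
Terminal stock prices: S_uu = 189, S_ud = 140, S_dd = 103.7
Terminal payoffs (S − K): max(53.98, 0) = 53.98, max(5, 0) = 5, max(-31.29, 0) = 0
Node u (S = 162.7): V_u = e^(−0.03)·[0.5637·53.9802 + 0.4363·5.0000] = 31.6466
Node d (S = 120.5): V_d = e^(−0.03)·[0.5637·5.0000 + 0.4363·0.0000] = 2.7352
Node 0 (S = 140): V_0 = e^(−0.03)·[0.5637·31.6466 + 0.4363·2.7352] = 18.4703

€18.47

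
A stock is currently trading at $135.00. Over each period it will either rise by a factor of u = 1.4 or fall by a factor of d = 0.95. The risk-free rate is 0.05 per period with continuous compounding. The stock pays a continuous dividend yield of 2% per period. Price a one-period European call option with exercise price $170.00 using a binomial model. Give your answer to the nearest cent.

Per-period risk-free factor R = e^0.05 = 1.0513; dividend-adjusted growth = e^(0.05−0.02) = 1.0305.
Risk-neutral probability p = (1.0305 − 0.95)/(1.4 − 0.95) = 0.0805/0.4500 = 0.1788
Terminal stock prices: S_u = 189, S_d = 128.2
Terminal payoffs (S − K): max(19, 0) = 19, max(-41.75, 0) = 0
Node 0 (S = 135): V_0 = e^(−0.05)·[0.1788·19.0000 + 0.8212·0.0000] = 3.2313

$3.23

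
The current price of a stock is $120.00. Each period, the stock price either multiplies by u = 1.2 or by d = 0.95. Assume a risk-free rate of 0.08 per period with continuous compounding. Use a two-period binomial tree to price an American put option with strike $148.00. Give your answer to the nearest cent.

Risk-neutral probability p = (e^0.08 − 0.95)/(1.2 − 0.95) = 0.1333/0.2500 = 0.5331
Terminal stock prices: S_uu = 172.8, S_ud = 136.8, S_dd = 108.3
Terminal payoffs (K − S): max(-24.8, 0) = 0, max(11.2, 0) = 11.2, max(39.7, 0) = 39.7
Node u (S = 144): continuation = e^(−0.08)·[0.5331·0.0000 + 0.4669·11.2000] = 4.8267; exercise value = 4.0000 ≤ continuation, so V_u = 4.8267
Node d (S = 114): continuation = e^(−0.08)·[0.5331·11.2000 + 0.4669·39.7000] = 22.6212; exercise value = 34.0000 > continuation, so V_d = 34.0000 (exercise)
Node 0 (S = 120): continuation = e^(−0.08)·[0.5331·4.8267 + 0.4669·34.0000] = 17.0281; exercise value = 28.0000 > continuation, so V_0 = 28.0000 (exercise)

$28.00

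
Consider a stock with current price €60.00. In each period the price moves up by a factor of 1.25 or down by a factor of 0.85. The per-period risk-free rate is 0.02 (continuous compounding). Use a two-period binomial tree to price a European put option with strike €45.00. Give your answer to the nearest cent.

€0.52

Risk-neutral probability p = (e^0.02 − 0.85)/(1.25 − 0.85) = 0.1702/0.4000 = 0.4255
Terminal stock prices: S_uu = 93.75, S_ud = 63.75, S_dd = 43.35
Terminal payoffs (K − S): max(-48.75, 0) = 0, max(-18.75, 0) = 0, max(1.65, 0) = 1.65
Node u (S = 75): V_u = e^(−0.02)·[0.4255·0.0000 + 0.5745·0.0000] = 0.0000
Node d (S = 51): V_d = e^(−0.02)·[0.4255·0.0000 + 0.5745·1.6500] = 0.9291
Node 0 (S = 60): V_0 = e^(−0.02)·[0.4255·0.0000 + 0.5745·0.9291] = 0.5232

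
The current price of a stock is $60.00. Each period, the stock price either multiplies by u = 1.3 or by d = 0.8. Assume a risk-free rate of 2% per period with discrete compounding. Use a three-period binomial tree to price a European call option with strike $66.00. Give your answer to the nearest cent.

Risk-neutral probability p = (1 + 0.02 − 0.8)/(1.3 − 0.8) = 0.2200/0.5000 = 0.4400
Terminal stock prices: S_uuu = 131.8, S_uud = 81.12, S_udd = 49.92, S_ddd = 30.72
Terminal payoffs (S − K): max(65.82, 0) = 65.82, max(15.12, 0) = 15.12, max(-16.08, 0) = 0, max(-35.28, 0) = 0
Node uu (S = 101.4): V_uu = 1/1.02·[0.4400·65.8200 + 0.5600·15.1200] = 36.6941
Node ud (S = 62.4): V_ud = 1/1.02·[0.4400·15.1200 + 0.5600·0.0000] = 6.5224
Node dd (S = 38.4): V_dd = 1/1.02·[0.4400·0.0000 + 0.5600·0.0000] = 0.0000
Node u (S = 78): V_u = 1/1.02·[0.4400·36.6941 + 0.5600·6.5224] = 19.4097
Node d (S = 48): V_d = 1/1.02·[0.4400·6.5224 + 0.5600·0.0000] = 2.8136
Node 0 (S = 60): V_0 = 1/1.02·[0.4400·19.4097 + 0.5600·2.8136] = 9.9175

$9.92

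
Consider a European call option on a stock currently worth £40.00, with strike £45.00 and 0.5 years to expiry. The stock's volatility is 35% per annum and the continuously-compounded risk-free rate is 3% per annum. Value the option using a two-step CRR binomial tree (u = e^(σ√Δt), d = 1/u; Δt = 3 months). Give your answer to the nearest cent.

£2.64

CRR parameters: u = e^(σ√Δt) = e^(0.35·√0.25) = 1.1912, d = 1/u = 0.8395
Per-period rate: rΔt = 0.03·0.25 = 0.0075, so R = e^0.0075 = 1.0075
Risk-neutral probability p = (e^0.0075 − 0.8395)/(1.1912 − 0.8395) = 0.1681/0.3518 = 0.4778
Terminal stock prices: S_uu = 56.76, S_ud = 40, S_dd = 28.19
Terminal payoffs (S − K): max(11.76, 0) = 11.76, max(-5, 0) = 0, max(-16.81, 0) = 0
Node u (S = 47.65): V_u = e^(−0.0075)·[0.4778·11.7627 + 0.5222·0.0000] = 5.5778
Node d (S = 33.58): V_d = e^(−0.0075)·[0.4778·0.0000 + 0.5222·0.0000] = 0.0000
Node 0 (S = 40): V_0 = e^(−0.0075)·[0.4778·5.5778 + 0.5222·0.0000] = 2.6449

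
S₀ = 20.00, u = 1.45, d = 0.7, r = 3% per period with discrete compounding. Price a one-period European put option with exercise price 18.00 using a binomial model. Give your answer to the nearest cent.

Risk-neutral probability p = (1 + 0.03 − 0.7)/(1.45 − 0.7) = 0.3300/0.7500 = 0.4400
Terminal stock prices: S_u = 29, S_d = 14
Terminal payoffs (K − S): max(-11, 0) = 0, max(4, 0) = 4
Node 0 (S = 20): V_0 = 1/1.03·[0.4400·0.0000 + 0.5600·4.0000] = 2.1748

2.17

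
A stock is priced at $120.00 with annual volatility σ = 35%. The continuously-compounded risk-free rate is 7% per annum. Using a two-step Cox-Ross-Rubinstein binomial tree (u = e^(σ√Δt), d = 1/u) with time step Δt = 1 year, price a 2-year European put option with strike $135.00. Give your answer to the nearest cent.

$21.94

CRR parameters: u = e^(σ√Δt) = e^(0.35·√1) = 1.4191, d = 1/u = 0.7047
Per-period rate: rΔt = 0.07·1 = 0.07, so R = e^0.07 = 1.0725
Risk-neutral probability p = (e^0.07 − 0.7047)/(1.4191 − 0.7047) = 0.3678/0.7144 = 0.5149
Terminal stock prices: S_uu = 241.7, S_ud = 120, S_dd = 59.59
Terminal payoffs (K − S): max(-106.7, 0) = 0, max(15, 0) = 15, max(75.41, 0) = 75.41
Node u (S = 170.3): V_u = e^(−0.07)·[0.5149·0.0000 + 0.4851·15.0000] = 6.7848
Node d (S = 84.56): V_d = e^(−0.07)·[0.5149·15.0000 + 0.4851·75.4098] = 41.3106
Node 0 (S = 120): V_0 = e^(−0.07)·[0.5149·6.7848 + 0.4851·41.3106] = 21.9429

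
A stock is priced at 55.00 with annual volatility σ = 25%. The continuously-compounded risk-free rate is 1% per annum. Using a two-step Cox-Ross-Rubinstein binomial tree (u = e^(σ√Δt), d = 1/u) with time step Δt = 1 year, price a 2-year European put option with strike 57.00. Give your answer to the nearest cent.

7.79

CRR parameters: u = e^(σ√Δt) = e^(0.25·√1) = 1.2840, d = 1/u = 0.7788
Per-period rate: rΔt = 0.01·1 = 0.01, so R = e^0.01 = 1.0101
Risk-neutral probability p = (e^0.01 − 0.7788)/(1.2840 − 0.7788) = 0.2312/0.5052 = 0.4577
Terminal stock prices: S_uu = 90.68, S_ud = 55, S_dd = 33.36
Terminal payoffs (K − S): max(-33.68, 0) = 0, max(2, 0) = 2, max(23.64, 0) = 23.64
Node u (S = 70.62): V_u = e^(−0.01)·[0.4577·0.0000 + 0.5423·2.0000] = 1.0738
Node d (S = 42.83): V_d = e^(−0.01)·[0.4577·2.0000 + 0.5423·23.6408] = 13.5988
Node 0 (S = 55): V_0 = e^(−0.01)·[0.4577·1.0738 + 0.5423·13.5988] = 7.7876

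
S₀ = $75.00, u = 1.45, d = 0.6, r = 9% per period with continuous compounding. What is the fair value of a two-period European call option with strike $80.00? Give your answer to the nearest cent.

$21.93

Risk-neutral probability p = (e^0.09 − 0.6)/(1.45 − 0.6) = 0.4942/0.8500 = 0.5814
Terminal stock prices: S_uu = 157.7, S_ud = 65.25, S_dd = 27
Terminal payoffs (S − K): max(77.69, 0) = 77.69, max(-14.75, 0) = 0, max(-53, 0) = 0
Node u (S = 108.8): V_u = e^(−0.09)·[0.5814·77.6875 + 0.4186·0.0000] = 41.2787
Node d (S = 45): V_d = e^(−0.09)·[0.5814·0.0000 + 0.4186·0.0000] = 0.0000
Node 0 (S = 75): V_0 = e^(−0.09)·[0.5814·41.2787 + 0.4186·0.0000] = 21.9331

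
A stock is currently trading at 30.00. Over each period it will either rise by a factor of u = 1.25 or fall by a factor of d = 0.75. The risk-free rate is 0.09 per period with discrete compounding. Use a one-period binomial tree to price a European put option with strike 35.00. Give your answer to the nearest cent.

3.67

Risk-neutral probability p = (1 + 0.09 − 0.75)/(1.25 − 0.75) = 0.3400/0.5000 = 0.6800
Terminal stock prices: S_u = 37.5, S_d = 22.5
Terminal payoffs (K − S): max(-2.5, 0) = 0, max(12.5, 0) = 12.5
Node 0 (S = 30): V_0 = 1/1.09·[0.6800·0.0000 + 0.3200·12.5000] = 3.6697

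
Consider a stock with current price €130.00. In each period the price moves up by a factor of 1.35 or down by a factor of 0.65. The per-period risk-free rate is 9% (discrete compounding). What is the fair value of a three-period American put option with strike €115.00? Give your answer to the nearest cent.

€13.13

Risk-neutral probability p = (1 + 0.09 − 0.65)/(1.35 − 0.65) = 0.4400/0.7000 = 0.6286
Terminal stock prices: S_uuu = 319.8, S_uud = 154, S_udd = 74.15, S_ddd = 35.7
Terminal payoffs (K − S): max(-204.8, 0) = 0, max(-39, 0) = 0, max(40.85, 0) = 40.85, max(79.3, 0) = 79.3
Node uu (S = 236.9): continuation = 1/1.09·[0.6286·0.0000 + 0.3714·0.0000] = 0.0000; exercise value = 0.0000 ≤ continuation, so V_uu = 0.0000
Node ud (S = 114.1): continuation = 1/1.09·[0.6286·0.0000 + 0.3714·40.8512] = 13.9205; exercise value = 0.9250 ≤ continuation, so V_ud = 13.9205
Node dd (S = 54.93): continuation = 1/1.09·[0.6286·40.8512 + 0.3714·79.2987] = 50.5796; exercise value = 60.0750 > continuation, so V_dd = 60.0750 (exercise)
Node u (S = 175.5): continuation = 1/1.09·[0.6286·0.0000 + 0.3714·13.9205] = 4.7435; exercise value = 0.0000 ≤ continuation, so V_u = 4.7435
Node d (S = 84.5): continuation = 1/1.09·[0.6286·13.9205 + 0.3714·60.0750] = 28.4987; exercise value = 30.5000 > continuation, so V_d = 30.5000 (exercise)
Node 0 (S = 130): continuation = 1/1.09·[0.6286·4.7435 + 0.3714·30.5000] = 13.1286; exercise value = 0.0000 ≤ continuation, so V_0 = 13.1286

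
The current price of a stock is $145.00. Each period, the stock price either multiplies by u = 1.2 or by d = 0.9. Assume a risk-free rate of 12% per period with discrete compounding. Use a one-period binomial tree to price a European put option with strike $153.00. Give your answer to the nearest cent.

Risk-neutral probability p = (1 + 0.12 − 0.9)/(1.2 − 0.9) = 0.2200/0.3000 = 0.7333
Terminal stock prices: S_u = 174, S_d = 130.5
Terminal payoffs (K − S): max(-21, 0) = 0, max(22.5, 0) = 22.5
Node 0 (S = 145): V_0 = 1/1.12·[0.7333·0.0000 + 0.2667·22.5000] = 5.3571

$5.36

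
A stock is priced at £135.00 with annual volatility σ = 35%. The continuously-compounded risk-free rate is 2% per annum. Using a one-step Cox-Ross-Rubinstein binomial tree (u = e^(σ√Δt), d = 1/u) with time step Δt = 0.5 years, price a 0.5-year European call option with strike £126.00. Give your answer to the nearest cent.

CRR parameters: u = e^(σ√Δt) = e^(0.35·√0.5) = 1.2808, d = 1/u = 0.7808
Per-period rate: rΔt = 0.02·0.5 = 0.01, so R = e^0.01 = 1.0101
Risk-neutral probability p = (e^0.01 − 0.7808)/(1.2808 − 0.7808) = 0.2293/0.5000 = 0.4585
Terminal stock prices: S_u = 172.9, S_d = 105.4
Terminal payoffs (S − K): max(46.91, 0) = 46.91, max(-20.6, 0) = 0
Node 0 (S = 135): V_0 = e^(−0.01)·[0.4585·46.9084 + 0.5415·0.0000] = 21.2954

£21.30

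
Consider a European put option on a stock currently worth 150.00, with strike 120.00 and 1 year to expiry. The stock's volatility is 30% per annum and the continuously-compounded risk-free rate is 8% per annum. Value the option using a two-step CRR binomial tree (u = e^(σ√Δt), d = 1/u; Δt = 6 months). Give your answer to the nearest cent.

CRR parameters: u = e^(σ√Δt) = e^(0.3·√0.5) = 1.2363, d = 1/u = 0.8089
Per-period rate: rΔt = 0.08·0.5 = 0.04, so R = e^0.04 = 1.0408
Risk-neutral probability p = (e^0.04 − 0.8089)/(1.2363 − 0.8089) = 0.2320/0.4275 = 0.5426
Terminal stock prices: S_uu = 229.3, S_ud = 150, S_dd = 98.14
Terminal payoffs (K − S): max(-109.3, 0) = 0, max(-30, 0) = 0, max(21.86, 0) = 21.86
Node u (S = 185.4): V_u = e^(−0.04)·[0.5426·0.0000 + 0.4574·0.0000] = 0.0000
Node d (S = 121.3): V_d = e^(−0.04)·[0.5426·0.0000 + 0.4574·21.8623] = 9.6069
Node 0 (S = 150): V_0 = e^(−0.04)·[0.5426·0.0000 + 0.4574·9.6069] = 4.2215

4.22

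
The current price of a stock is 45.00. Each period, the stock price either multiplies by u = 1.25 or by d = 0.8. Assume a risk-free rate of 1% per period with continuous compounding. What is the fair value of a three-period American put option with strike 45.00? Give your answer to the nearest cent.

6.83

Risk-neutral probability p = (e^0.01 − 0.8)/(1.25 − 0.8) = 0.2101/0.4500 = 0.4668
Terminal stock prices: S_uuu = 87.89, S_uud = 56.25, S_udd = 36, S_ddd = 23.04
Terminal payoffs (K − S): max(-42.89, 0) = 0, max(-11.25, 0) = 0, max(9, 0) = 9, max(21.96, 0) = 21.96
Node uu (S = 70.31): continuation = e^(−0.01)·[0.4668·0.0000 + 0.5332·0.0000] = 0.0000; exercise value = 0.0000 ≤ continuation, so V_uu = 0.0000
Node ud (S = 45): continuation = e^(−0.01)·[0.4668·0.0000 + 0.5332·9.0000] = 4.7512; exercise value = 0.0000 ≤ continuation, so V_ud = 4.7512
Node dd (S = 28.8): continuation = e^(−0.01)·[0.4668·9.0000 + 0.5332·21.9600] = 15.7522; exercise value = 16.2000 > continuation, so V_dd = 16.2000 (exercise)
Node u (S = 56.25): continuation = e^(−0.01)·[0.4668·0.0000 + 0.5332·4.7512] = 2.5083; exercise value = 0.0000 ≤ continuation, so V_u = 2.5083
Node d (S = 36): continuation = e^(−0.01)·[0.4668·4.7512 + 0.5332·16.2000] = 10.7480; exercise value = 9.0000 ≤ continuation, so V_d = 10.7480
Node 0 (S = 45): continuation = e^(−0.01)·[0.4668·2.5083 + 0.5332·10.7480] = 6.8332; exercise value = 0.0000 ≤ continuation, so V_0 = 6.8332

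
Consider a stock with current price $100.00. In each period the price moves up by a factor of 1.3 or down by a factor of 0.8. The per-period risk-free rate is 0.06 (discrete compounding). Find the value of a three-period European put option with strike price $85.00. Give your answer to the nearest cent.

$3.68

Risk-neutral probability p = (1 + 0.06 − 0.8)/(1.3 − 0.8) = 0.2600/0.5000 = 0.5200
Terminal stock prices: S_uuu = 219.7, S_uud = 135.2, S_udd = 83.2, S_ddd = 51.2
Terminal payoffs (K − S): max(-134.7, 0) = 0, max(-50.2, 0) = 0, max(1.8, 0) = 1.8, max(33.8, 0) = 33.8
Node uu (S = 169): V_uu = 1/1.06·[0.5200·0.0000 + 0.4800·0.0000] = 0.0000
Node ud (S = 104): V_ud = 1/1.06·[0.5200·0.0000 + 0.4800·1.8000] = 0.8151
Node dd (S = 64): V_dd = 1/1.06·[0.5200·1.8000 + 0.4800·33.8000] = 16.1887
Node u (S = 130): V_u = 1/1.06·[0.5200·0.0000 + 0.4800·0.8151] = 0.3691
Node d (S = 80): V_d = 1/1.06·[0.5200·0.8151 + 0.4800·16.1887] = 7.7306
Node 0 (S = 100): V_0 = 1/1.06·[0.5200·0.3691 + 0.4800·7.7306] = 3.6817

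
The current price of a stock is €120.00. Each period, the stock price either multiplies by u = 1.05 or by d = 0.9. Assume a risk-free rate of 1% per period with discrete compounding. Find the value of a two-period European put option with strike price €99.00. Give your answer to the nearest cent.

€0.13

Risk-neutral probability p = (1 + 0.01 − 0.9)/(1.05 − 0.9) = 0.1100/0.1500 = 0.7333
Terminal stock prices: S_uu = 132.3, S_ud = 113.4, S_dd = 97.2
Terminal payoffs (K − S): max(-33.3, 0) = 0, max(-14.4, 0) = 0, max(1.8, 0) = 1.8
Node u (S = 126): V_u = 1/1.01·[0.7333·0.0000 + 0.2667·0.0000] = 0.0000
Node d (S = 108): V_d = 1/1.01·[0.7333·0.0000 + 0.2667·1.8000] = 0.4752
Node 0 (S = 120): V_0 = 1/1.01·[0.7333·0.0000 + 0.2667·0.4752] = 0.1255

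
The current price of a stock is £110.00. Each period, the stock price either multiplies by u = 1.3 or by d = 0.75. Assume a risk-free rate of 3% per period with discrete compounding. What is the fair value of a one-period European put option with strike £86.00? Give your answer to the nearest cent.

Risk-neutral probability p = (1 + 0.03 − 0.75)/(1.3 − 0.75) = 0.2800/0.5500 = 0.5091
Terminal stock prices: S_u = 143, S_d = 82.5
Terminal payoffs (K − S): max(-57, 0) = 0, max(3.5, 0) = 3.5
Node 0 (S = 110): V_0 = 1/1.03·[0.5091·0.0000 + 0.4909·3.5000] = 1.6681

£1.67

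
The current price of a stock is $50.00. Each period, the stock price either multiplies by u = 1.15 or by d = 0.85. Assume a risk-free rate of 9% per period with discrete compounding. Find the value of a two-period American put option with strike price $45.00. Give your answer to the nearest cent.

$0.46

Risk-neutral probability p = (1 + 0.09 − 0.85)/(1.15 − 0.85) = 0.2400/0.3000 = 0.8000
Terminal stock prices: S_uu = 66.12, S_ud = 48.87, S_dd = 36.12
Terminal payoffs (K − S): max(-21.12, 0) = 0, max(-3.875, 0) = 0, max(8.875, 0) = 8.875
Node u (S = 57.5): continuation = 1/1.09·[0.8000·0.0000 + 0.2000·0.0000] = 0.0000; exercise value = 0.0000 ≤ continuation, so V_u = 0.0000
Node d (S = 42.5): continuation = 1/1.09·[0.8000·0.0000 + 0.2000·8.8750] = 1.6284; exercise value = 2.5000 > continuation, so V_d = 2.5000 (exercise)
Node 0 (S = 50): continuation = 1/1.09·[0.8000·0.0000 + 0.2000·2.5000] = 0.4587; exercise value = 0.0000 ≤ continuation, so V_0 = 0.4587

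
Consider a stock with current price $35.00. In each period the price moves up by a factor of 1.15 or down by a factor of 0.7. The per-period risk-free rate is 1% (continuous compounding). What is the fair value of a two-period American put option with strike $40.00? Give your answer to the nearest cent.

$7.26

Risk-neutral probability p = (e^0.01 − 0.7)/(1.15 − 0.7) = 0.3101/0.4500 = 0.6890
Terminal stock prices: S_uu = 46.29, S_ud = 28.17, S_dd = 17.15
Terminal payoffs (K − S): max(-6.287, 0) = 0, max(11.83, 0) = 11.83, max(22.85, 0) = 22.85
Node u (S = 40.25): continuation = e^(−0.01)·[0.6890·0.0000 + 0.3110·11.8250] = 3.6410; exercise value = 0.0000 ≤ continuation, so V_u = 3.6410
Node d (S = 24.5): continuation = e^(−0.01)·[0.6890·11.8250 + 0.3110·22.8500] = 15.1020; exercise value = 15.5000 > continuation, so V_d = 15.5000 (exercise)
Node 0 (S = 35): continuation = e^(−0.01)·[0.6890·3.6410 + 0.3110·15.5000] = 7.2562; exercise value = 5.0000 ≤ continuation, so V_0 = 7.2562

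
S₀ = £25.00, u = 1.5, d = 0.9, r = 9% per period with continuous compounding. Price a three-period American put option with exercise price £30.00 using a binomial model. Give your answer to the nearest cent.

£5.00

Risk-neutral probability p = (e^0.09 − 0.9)/(1.5 − 0.9) = 0.1942/0.6000 = 0.3236
Terminal stock prices: S_uuu = 84.38, S_uud = 50.62, S_udd = 30.38, S_ddd = 18.23
Terminal payoffs (K − S): max(-54.38, 0) = 0, max(-20.62, 0) = 0, max(-0.375, 0) = 0, max(11.77, 0) = 11.77
Node uu (S = 56.25): continuation = e^(−0.09)·[0.3236·0.0000 + 0.6764·0.0000] = 0.0000; exercise value = 0.0000 ≤ continuation, so V_uu = 0.0000
Node ud (S = 33.75): continuation = e^(−0.09)·[0.3236·0.0000 + 0.6764·0.0000] = 0.0000; exercise value = 0.0000 ≤ continuation, so V_ud = 0.0000
Node dd (S = 20.25): continuation = e^(−0.09)·[0.3236·0.0000 + 0.6764·11.7750] = 7.2788; exercise value = 9.7500 > continuation, so V_dd = 9.7500 (exercise)
Node u (S = 37.5): continuation = e^(−0.09)·[0.3236·0.0000 + 0.6764·0.0000] = 0.0000; exercise value = 0.0000 ≤ continuation, so V_u = 0.0000
Node d (S = 22.5): continuation = e^(−0.09)·[0.3236·0.0000 + 0.6764·9.7500] = 6.0271; exercise value = 7.5000 > continuation, so V_d = 7.5000 (exercise)
Node 0 (S = 25): continuation = e^(−0.09)·[0.3236·0.0000 + 0.6764·7.5000] = 4.6362; exercise value = 5.0000 > continuation, so V_0 = 5.0000 (exercise)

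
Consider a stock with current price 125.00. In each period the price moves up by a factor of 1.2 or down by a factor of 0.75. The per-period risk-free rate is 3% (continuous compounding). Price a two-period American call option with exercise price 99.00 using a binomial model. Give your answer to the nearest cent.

Risk-neutral probability p = (e^0.03 − 0.75)/(1.2 − 0.75) = 0.2805/0.4500 = 0.6232
Terminal stock prices: S_uu = 180, S_ud = 112.5, S_dd = 70.31
Terminal payoffs (S − K): max(81, 0) = 81, max(13.5, 0) = 13.5, max(-28.69, 0) = 0
Node u (S = 150): continuation = e^(−0.03)·[0.6232·81.0000 + 0.3768·13.5000] = 53.9259; exercise value = 51.0000 ≤ continuation, so V_u = 53.9259
Node d (S = 93.75): continuation = e^(−0.03)·[0.6232·13.5000 + 0.3768·0.0000] = 8.1650; exercise value = 0.0000 ≤ continuation, so V_d = 8.1650
Node 0 (S = 125): continuation = e^(−0.03)·[0.6232·53.9259 + 0.3768·8.1650] = 35.6005; exercise value = 26.0000 ≤ continuation, so V_0 = 35.6005

35.60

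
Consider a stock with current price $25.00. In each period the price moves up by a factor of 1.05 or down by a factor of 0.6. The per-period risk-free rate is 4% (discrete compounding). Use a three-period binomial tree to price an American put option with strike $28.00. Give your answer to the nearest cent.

$3.00

Risk-neutral probability p = (1 + 0.04 − 0.6)/(1.05 − 0.6) = 0.4400/0.4500 = 0.9778
Terminal stock prices: S_uuu = 28.94, S_uud = 16.54, S_udd = 9.45, S_ddd = 5.4
Terminal payoffs (K − S): max(-0.9406, 0) = 0, max(11.46, 0) = 11.46, max(18.55, 0) = 18.55, max(22.6, 0) = 22.6
Node uu (S = 27.56): continuation = 1/1.04·[0.9778·0.0000 + 0.0222·11.4625] = 0.2449; exercise value = 0.4375 > continuation, so V_uu = 0.4375 (exercise)
Node ud (S = 15.75): continuation = 1/1.04·[0.9778·11.4625 + 0.0222·18.5500] = 11.1731; exercise value = 12.2500 > continuation, so V_ud = 12.2500 (exercise)
Node dd (S = 9): continuation = 1/1.04·[0.9778·18.5500 + 0.0222·22.6000] = 17.9231; exercise value = 19.0000 > continuation, so V_dd = 19.0000 (exercise)
Node u (S = 26.25): continuation = 1/1.04·[0.9778·0.4375 + 0.0222·12.2500] = 0.6731; exercise value = 1.7500 > continuation, so V_u = 1.7500 (exercise)
Node d (S = 15): continuation = 1/1.04·[0.9778·12.2500 + 0.0222·19.0000] = 11.9231; exercise value = 13.0000 > continuation, so V_d = 13.0000 (exercise)
Node 0 (S = 25): continuation = 1/1.04·[0.9778·1.7500 + 0.0222·13.0000] = 1.9231; exercise value = 3.0000 > continuation, so V_0 = 3.0000 (exercise)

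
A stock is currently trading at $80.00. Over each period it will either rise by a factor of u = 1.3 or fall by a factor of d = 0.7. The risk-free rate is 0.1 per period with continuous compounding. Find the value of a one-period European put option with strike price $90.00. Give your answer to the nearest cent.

Risk-neutral probability p = (e^0.1 − 0.7)/(1.3 − 0.7) = 0.4052/0.6000 = 0.6753
Terminal stock prices: S_u = 104, S_d = 56
Terminal payoffs (K − S): max(-14, 0) = 0, max(34, 0) = 34
Node 0 (S = 80): V_0 = e^(−0.1)·[0.6753·0.0000 + 0.3247·34.0000] = 9.9897

$9.99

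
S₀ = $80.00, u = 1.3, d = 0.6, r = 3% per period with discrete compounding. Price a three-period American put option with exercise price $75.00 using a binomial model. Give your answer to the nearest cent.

Risk-neutral probability p = (1 + 0.03 − 0.6)/(1.3 − 0.6) = 0.4300/0.7000 = 0.6143
Terminal stock prices: S_uuu = 175.8, S_uud = 81.12, S_udd = 37.44, S_ddd = 17.28
Terminal payoffs (K − S): max(-100.8, 0) = 0, max(-6.12, 0) = 0, max(37.56, 0) = 37.56, max(57.72, 0) = 57.72
Node uu (S = 135.2): continuation = 1/1.03·[0.6143·0.0000 + 0.3857·0.0000] = 0.0000; exercise value = 0.0000 ≤ continuation, so V_uu = 0.0000
Node ud (S = 62.4): continuation = 1/1.03·[0.6143·0.0000 + 0.3857·37.5600] = 14.0655; exercise value = 12.6000 ≤ continuation, so V_ud = 14.0655
Node dd (S = 28.8): continuation = 1/1.03·[0.6143·37.5600 + 0.3857·57.7200] = 44.0155; exercise value = 46.2000 > continuation, so V_dd = 46.2000 (exercise)
Node u (S = 104): continuation = 1/1.03·[0.6143·0.0000 + 0.3857·14.0655] = 5.2672; exercise value = 0.0000 ≤ continuation, so V_u = 5.2672
Node d (S = 48): continuation = 1/1.03·[0.6143·14.0655 + 0.3857·46.2000] = 25.6895; exercise value = 27.0000 > continuation, so V_d = 27.0000 (exercise)
Node 0 (S = 80): continuation = 1/1.03·[0.6143·5.2672 + 0.3857·27.0000] = 13.2523; exercise value = 0.0000 ≤ continuation, so V_0 = 13.2523

$13.25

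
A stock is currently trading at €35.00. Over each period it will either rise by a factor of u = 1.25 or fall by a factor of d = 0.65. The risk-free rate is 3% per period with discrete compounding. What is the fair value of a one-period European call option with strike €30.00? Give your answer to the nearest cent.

Risk-neutral probability p = (1 + 0.03 − 0.65)/(1.25 − 0.65) = 0.3800/0.6000 = 0.6333
Terminal stock prices: S_u = 43.75, S_d = 22.75
Terminal payoffs (S − K): max(13.75, 0) = 13.75, max(-7.25, 0) = 0
Node 0 (S = 35): V_0 = 1/1.03·[0.6333·13.7500 + 0.3667·0.0000] = 8.4547

€8.45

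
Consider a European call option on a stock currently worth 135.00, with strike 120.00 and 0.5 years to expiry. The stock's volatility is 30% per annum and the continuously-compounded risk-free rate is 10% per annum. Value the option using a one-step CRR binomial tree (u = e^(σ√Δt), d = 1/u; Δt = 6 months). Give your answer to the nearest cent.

25.30

CRR parameters: u = e^(σ√Δt) = e^(0.3·√0.5) = 1.2363, d = 1/u = 0.8089
Per-period rate: rΔt = 0.1·0.5 = 0.05, so R = e^0.05 = 1.0513
Risk-neutral probability p = (e^0.05 − 0.8089)/(1.2363 − 0.8089) = 0.2424/0.4275 = 0.5671
Terminal stock prices: S_u = 166.9, S_d = 109.2
Terminal payoffs (S − K): max(46.9, 0) = 46.9, max(-10.8, 0) = 0
Node 0 (S = 135): V_0 = e^(−0.05)·[0.5671·46.9020 + 0.4329·0.0000] = 25.3014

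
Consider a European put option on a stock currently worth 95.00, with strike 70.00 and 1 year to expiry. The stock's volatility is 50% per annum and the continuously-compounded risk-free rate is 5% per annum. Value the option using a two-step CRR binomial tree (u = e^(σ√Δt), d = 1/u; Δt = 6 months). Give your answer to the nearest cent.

6.72

CRR parameters: u = e^(σ√Δt) = e^(0.5·√0.5) = 1.4241, d = 1/u = 0.7022
Per-period rate: rΔt = 0.05·0.5 = 0.025, so R = e^0.025 = 1.0253
Risk-neutral probability p = (e^0.025 − 0.7022)/(1.4241 − 0.7022) = 0.3231/0.7219 = 0.4476
Terminal stock prices: S_uu = 192.7, S_ud = 95, S_dd = 46.84
Terminal payoffs (K − S): max(-122.7, 0) = 0, max(-25, 0) = 0, max(23.16, 0) = 23.16
Node u (S = 135.3): V_u = e^(−0.025)·[0.4476·0.0000 + 0.5524·0.0000] = 0.0000
Node d (S = 66.71): V_d = e^(−0.025)·[0.4476·0.0000 + 0.5524·23.1585] = 12.4772
Node 0 (S = 95): V_0 = e^(−0.025)·[0.4476·0.0000 + 0.5524·12.4772] = 6.7224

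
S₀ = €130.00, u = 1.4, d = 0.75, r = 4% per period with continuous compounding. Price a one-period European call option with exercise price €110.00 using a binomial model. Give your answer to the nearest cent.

€30.95

Risk-neutral probability p = (e^0.04 − 0.75)/(1.4 − 0.75) = 0.2908/0.6500 = 0.4474
Terminal stock prices: S_u = 182, S_d = 97.5
Terminal payoffs (S − K): max(72, 0) = 72, max(-12.5, 0) = 0
Node 0 (S = 130): V_0 = e^(−0.04)·[0.4474·72.0000 + 0.5526·0.0000] = 30.9498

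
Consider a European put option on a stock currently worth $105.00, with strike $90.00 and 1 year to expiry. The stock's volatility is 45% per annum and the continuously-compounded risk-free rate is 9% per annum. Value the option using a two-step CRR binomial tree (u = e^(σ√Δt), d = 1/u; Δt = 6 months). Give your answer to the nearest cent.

CRR parameters: u = e^(σ√Δt) = e^(0.45·√0.5) = 1.3746, d = 1/u = 0.7275
Per-period rate: rΔt = 0.09·0.5 = 0.045, so R = e^0.045 = 1.0460
Risk-neutral probability p = (e^0.045 − 0.7275)/(1.3746 − 0.7275) = 0.3186/0.6472 = 0.4922
Terminal stock prices: S_uu = 198.4, S_ud = 105, S_dd = 55.57
Terminal payoffs (K − S): max(-108.4, 0) = 0, max(-15, 0) = 0, max(34.43, 0) = 34.43
Node u (S = 144.3): V_u = e^(−0.045)·[0.4922·0.0000 + 0.5078·0.0000] = 0.0000
Node d (S = 76.38): V_d = e^(−0.045)·[0.4922·0.0000 + 0.5078·34.4344] = 16.7152
Node 0 (S = 105): V_0 = e^(−0.045)·[0.4922·0.0000 + 0.5078·16.7152] = 8.1140

$8.11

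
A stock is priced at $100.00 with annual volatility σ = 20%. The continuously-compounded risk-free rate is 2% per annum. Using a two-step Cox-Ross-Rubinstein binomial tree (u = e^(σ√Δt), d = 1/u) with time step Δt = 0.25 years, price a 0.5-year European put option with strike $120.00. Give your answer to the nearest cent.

CRR parameters: u = e^(σ√Δt) = e^(0.2·√0.25) = 1.1052, d = 1/u = 0.9048
Per-period rate: rΔt = 0.02·0.25 = 0.005, so R = e^0.005 = 1.0050
Risk-neutral probability p = (e^0.005 − 0.9048)/(1.1052 − 0.9048) = 0.1002/0.2003 = 0.5000
Terminal stock prices: S_uu = 122.1, S_ud = 100, S_dd = 81.87
Terminal payoffs (K − S): max(-2.14, 0) = 0, max(20, 0) = 20, max(38.13, 0) = 38.13
Node u (S = 110.5): V_u = e^(−0.005)·[0.5000·0.0000 + 0.5000·20.0000] = 9.9493
Node d (S = 90.48): V_d = e^(−0.005)·[0.5000·20.0000 + 0.5000·38.1269] = 28.9178
Node 0 (S = 100): V_0 = e^(−0.005)·[0.5000·9.9493 + 0.5000·28.9178] = 19.3358

$19.34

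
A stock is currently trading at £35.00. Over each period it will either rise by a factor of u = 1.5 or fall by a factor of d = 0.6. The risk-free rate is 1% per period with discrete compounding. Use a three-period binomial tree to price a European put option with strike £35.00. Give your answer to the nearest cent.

Risk-neutral probability p = (1 + 0.01 − 0.6)/(1.5 − 0.6) = 0.4100/0.9000 = 0.4556
Terminal stock prices: S_uuu = 118.1, S_uud = 47.25, S_udd = 18.9, S_ddd = 7.56
Terminal payoffs (K − S): max(-83.12, 0) = 0, max(-12.25, 0) = 0, max(16.1, 0) = 16.1, max(27.44, 0) = 27.44
Node uu (S = 78.75): V_uu = 1/1.01·[0.4556·0.0000 + 0.5444·0.0000] = 0.0000
Node ud (S = 31.5): V_ud = 1/1.01·[0.4556·0.0000 + 0.5444·16.1000] = 8.6788
Node dd (S = 12.6): V_dd = 1/1.01·[0.4556·16.1000 + 0.5444·27.4400] = 22.0535
Node u (S = 52.5): V_u = 1/1.01·[0.4556·0.0000 + 0.5444·8.6788] = 4.6783
Node d (S = 21): V_d = 1/1.01·[0.4556·8.6788 + 0.5444·22.0535] = 15.8025
Node 0 (S = 35): V_0 = 1/1.01·[0.4556·4.6783 + 0.5444·15.8025] = 10.6285

£10.63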